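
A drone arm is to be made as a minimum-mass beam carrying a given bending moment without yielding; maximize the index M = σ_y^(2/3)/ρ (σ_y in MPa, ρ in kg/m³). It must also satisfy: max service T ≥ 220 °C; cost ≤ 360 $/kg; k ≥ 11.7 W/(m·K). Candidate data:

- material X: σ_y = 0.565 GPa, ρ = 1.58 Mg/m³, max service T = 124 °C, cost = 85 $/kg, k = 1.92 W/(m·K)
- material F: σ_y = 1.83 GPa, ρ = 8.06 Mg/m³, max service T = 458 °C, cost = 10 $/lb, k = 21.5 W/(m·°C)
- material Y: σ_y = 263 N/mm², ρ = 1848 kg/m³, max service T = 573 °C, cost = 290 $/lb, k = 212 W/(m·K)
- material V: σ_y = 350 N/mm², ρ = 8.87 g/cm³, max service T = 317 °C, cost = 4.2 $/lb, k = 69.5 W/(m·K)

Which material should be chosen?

material F

Screen on constraints: max service T ≥ 220 °C; cost ≤ 360 $/kg; k ≥ 11.7 W/(m·K). Survivors: material F, material V.
Normalizing units and computing the index:
  material F: σ_y = 1830 MPa, ρ = 8060 kg/m³
  material V: σ_y = 350.0 MPa, ρ = 8870 kg/m³
  material F: M = 18.6×10⁻³
  material V: M = 5.60×10⁻³
Highest index: material F.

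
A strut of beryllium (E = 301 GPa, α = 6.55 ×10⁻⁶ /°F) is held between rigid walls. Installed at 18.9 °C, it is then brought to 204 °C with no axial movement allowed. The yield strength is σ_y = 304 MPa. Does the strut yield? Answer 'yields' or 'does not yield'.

α = 6.55×10⁻⁶/°F × 9/5 = 11.8×10⁻⁶/K.
ΔT = 185.1 K. Constrained thermal stress σ = E·α·ΔT = 301.0×10³ MPa × 11.8×10⁻⁶ × 185.1 = 657 MPa (compressive).
Compare to σ_y = 304 MPa: σ ≥ σ_y, so it yields.

yields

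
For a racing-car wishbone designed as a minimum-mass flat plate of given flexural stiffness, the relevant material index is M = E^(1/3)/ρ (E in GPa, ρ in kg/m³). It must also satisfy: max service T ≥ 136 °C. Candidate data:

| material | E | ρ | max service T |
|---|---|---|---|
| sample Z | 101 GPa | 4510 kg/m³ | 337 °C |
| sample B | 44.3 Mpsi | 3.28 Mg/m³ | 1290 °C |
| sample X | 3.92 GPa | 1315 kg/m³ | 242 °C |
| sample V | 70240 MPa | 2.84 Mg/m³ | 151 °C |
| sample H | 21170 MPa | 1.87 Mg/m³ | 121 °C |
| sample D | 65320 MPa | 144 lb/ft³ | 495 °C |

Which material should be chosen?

Screen on constraints: max service T ≥ 136 °C. Survivors: sample Z, sample B, sample X, sample V, sample D.
In SI units:
  sample Z: E = 101.0 GPa, ρ = 4510 kg/m³
  sample B: E = 305.4 GPa, ρ = 3280 kg/m³
  sample X: E = 3.920 GPa, ρ = 1315 kg/m³
  sample V: E = 70.24 GPa, ρ = 2840 kg/m³
  sample D: E = 65.32 GPa, ρ = 2307 kg/m³
  sample B: M = 2.05×10⁻³
  sample D: M = 1.75×10⁻³
  sample V: M = 1.45×10⁻³
  sample X: M = 1.20×10⁻³
  sample Z: M = 1.03×10⁻³
Sample B ranks first.

sample B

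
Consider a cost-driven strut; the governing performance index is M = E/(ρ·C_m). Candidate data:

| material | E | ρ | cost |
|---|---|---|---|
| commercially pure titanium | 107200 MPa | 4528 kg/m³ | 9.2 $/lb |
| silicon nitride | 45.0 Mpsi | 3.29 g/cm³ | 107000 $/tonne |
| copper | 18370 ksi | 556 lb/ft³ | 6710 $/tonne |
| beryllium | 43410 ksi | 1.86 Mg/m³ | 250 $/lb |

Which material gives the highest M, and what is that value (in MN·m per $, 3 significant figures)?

copper, M = 2.12 MN·m per $

Putting every candidate on a common basis:
  commercially pure titanium: E = 107.2 GPa, ρ = 4528 kg/m³, cost = 20.28 $/kg
  silicon nitride: E = 310.3 GPa, ρ = 3290 kg/m³, cost = 107.0 $/kg
  copper: E = 126.7 GPa, ρ = 8906 kg/m³, cost = 6.710 $/kg
  beryllium: E = 299.3 GPa, ρ = 1860 kg/m³, cost = 551.1 $/kg
  copper: M = 2.12 MN·m per $
  commercially pure titanium: M = 1.17 MN·m per $
  silicon nitride: M = 0.881 MN·m per $
  beryllium: M = 0.292 MN·m per $
Copper ranks first.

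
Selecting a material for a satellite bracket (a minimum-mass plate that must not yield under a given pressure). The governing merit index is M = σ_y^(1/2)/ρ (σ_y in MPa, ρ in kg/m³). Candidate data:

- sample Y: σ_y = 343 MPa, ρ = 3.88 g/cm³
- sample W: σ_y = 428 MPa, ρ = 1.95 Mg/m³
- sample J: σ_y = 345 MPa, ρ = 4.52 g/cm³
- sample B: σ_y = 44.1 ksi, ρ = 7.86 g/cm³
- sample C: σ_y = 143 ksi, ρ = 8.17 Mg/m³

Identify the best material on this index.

Putting every candidate on a common basis:
  sample Y: σ_y = 343.0 MPa, ρ = 3880 kg/m³
  sample W: σ_y = 428.0 MPa, ρ = 1950 kg/m³
  sample J: σ_y = 345.0 MPa, ρ = 4520 kg/m³
  sample B: σ_y = 304.1 MPa, ρ = 7860 kg/m³
  sample C: σ_y = 986.0 MPa, ρ = 8170 kg/m³
  sample W: M = 10.6×10⁻³
  sample Y: M = 4.77×10⁻³
  sample J: M = 4.11×10⁻³
  sample C: M = 3.84×10⁻³
  sample B: M = 2.22×10⁻³
Sample W ranks first.

sample W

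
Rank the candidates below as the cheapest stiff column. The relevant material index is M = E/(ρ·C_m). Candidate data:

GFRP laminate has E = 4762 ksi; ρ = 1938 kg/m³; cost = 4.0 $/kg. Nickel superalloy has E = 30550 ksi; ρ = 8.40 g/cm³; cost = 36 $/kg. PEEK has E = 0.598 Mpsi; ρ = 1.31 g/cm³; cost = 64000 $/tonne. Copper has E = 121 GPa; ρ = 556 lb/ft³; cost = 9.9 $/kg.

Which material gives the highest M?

GFRP laminate

Putting every candidate on a common basis:
  GFRP laminate: E = 32.83 GPa, ρ = 1938 kg/m³, cost = 4.000 $/kg
  nickel superalloy: E = 210.6 GPa, ρ = 8400 kg/m³, cost = 36.00 $/kg
  PEEK: E = 4.123 GPa, ρ = 1310 kg/m³, cost = 64.00 $/kg
  copper: E = 121.0 GPa, ρ = 8906 kg/m³, cost = 9.900 $/kg
  GFRP laminate: M = 4.24 MN·m per $
  copper: M = 1.37 MN·m per $
  nickel superalloy: M = 0.697 MN·m per $
  PEEK: M = 0.0492 MN·m per $
Highest index: GFRP laminate.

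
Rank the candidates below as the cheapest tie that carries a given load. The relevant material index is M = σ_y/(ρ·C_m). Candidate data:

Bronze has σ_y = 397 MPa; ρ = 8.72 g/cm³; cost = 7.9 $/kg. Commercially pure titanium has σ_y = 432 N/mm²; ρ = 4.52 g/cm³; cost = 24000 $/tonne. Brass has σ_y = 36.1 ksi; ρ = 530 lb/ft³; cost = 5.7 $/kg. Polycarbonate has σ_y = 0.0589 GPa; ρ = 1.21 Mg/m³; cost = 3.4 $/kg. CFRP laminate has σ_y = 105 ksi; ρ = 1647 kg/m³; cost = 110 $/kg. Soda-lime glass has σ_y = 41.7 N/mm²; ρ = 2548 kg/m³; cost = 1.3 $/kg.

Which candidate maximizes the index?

polycarbonate

After converting to SI:
  bronze: σ_y = 397.0 MPa, ρ = 8720 kg/m³, cost = 7.900 $/kg
  commercially pure titanium: σ_y = 432.0 MPa, ρ = 4520 kg/m³, cost = 24.00 $/kg
  brass: σ_y = 248.9 MPa, ρ = 8490 kg/m³, cost = 5.700 $/kg
  polycarbonate: σ_y = 58.90 MPa, ρ = 1210 kg/m³, cost = 3.400 $/kg
  CFRP laminate: σ_y = 723.9 MPa, ρ = 1647 kg/m³, cost = 110.0 $/kg
  soda-lime glass: σ_y = 41.70 MPa, ρ = 2548 kg/m³, cost = 1.300 $/kg
  polycarbonate: M = 14.3 kN·m per $
  soda-lime glass: M = 12.6 kN·m per $
  bronze: M = 5.76 kN·m per $
  brass: M = 5.14 kN·m per $
  CFRP laminate: M = 4.00 kN·m per $
  commercially pure titanium: M = 3.98 kN·m per $
Highest index: polycarbonate.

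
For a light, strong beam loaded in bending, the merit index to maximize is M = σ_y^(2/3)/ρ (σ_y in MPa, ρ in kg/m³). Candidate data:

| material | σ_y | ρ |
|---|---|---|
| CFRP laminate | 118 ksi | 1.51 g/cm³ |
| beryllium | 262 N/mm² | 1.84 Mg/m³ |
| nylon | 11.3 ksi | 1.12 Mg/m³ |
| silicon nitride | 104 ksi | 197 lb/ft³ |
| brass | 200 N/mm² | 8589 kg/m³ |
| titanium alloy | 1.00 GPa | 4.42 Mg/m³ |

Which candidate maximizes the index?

Putting every candidate on a common basis:
  CFRP laminate: σ_y = 813.6 MPa, ρ = 1510 kg/m³
  beryllium: σ_y = 262.0 MPa, ρ = 1840 kg/m³
  nylon: σ_y = 77.91 MPa, ρ = 1120 kg/m³
  silicon nitride: σ_y = 717.1 MPa, ρ = 3156 kg/m³
  brass: σ_y = 200.0 MPa, ρ = 8589 kg/m³
  titanium alloy: σ_y = 1000 MPa, ρ = 4420 kg/m³
  CFRP laminate: M = 57.7×10⁻³
  silicon nitride: M = 25.4×10⁻³
  titanium alloy: M = 22.6×10⁻³
  beryllium: M = 22.3×10⁻³
  nylon: M = 16.3×10⁻³
  brass: M = 3.98×10⁻³
CFRP laminate ranks first.

CFRP laminate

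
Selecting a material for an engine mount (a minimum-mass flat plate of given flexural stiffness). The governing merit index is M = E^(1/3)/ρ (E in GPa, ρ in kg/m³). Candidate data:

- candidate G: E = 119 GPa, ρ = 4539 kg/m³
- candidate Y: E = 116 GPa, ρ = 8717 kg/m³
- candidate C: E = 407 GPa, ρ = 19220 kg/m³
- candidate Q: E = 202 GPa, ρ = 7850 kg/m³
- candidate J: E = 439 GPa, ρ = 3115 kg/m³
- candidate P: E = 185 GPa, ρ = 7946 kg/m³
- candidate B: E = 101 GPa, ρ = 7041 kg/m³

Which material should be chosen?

Computing M directly (units already consistent):
  candidate J: M = 2.44×10⁻³
  candidate G: M = 1.08×10⁻³
  candidate Q: M = 0.747×10⁻³
  candidate P: M = 0.717×10⁻³
  candidate B: M = 0.661×10⁻³
  candidate Y: M = 0.559×10⁻³
  candidate C: M = 0.386×10⁻³
The maximum is for candidate J.

candidate J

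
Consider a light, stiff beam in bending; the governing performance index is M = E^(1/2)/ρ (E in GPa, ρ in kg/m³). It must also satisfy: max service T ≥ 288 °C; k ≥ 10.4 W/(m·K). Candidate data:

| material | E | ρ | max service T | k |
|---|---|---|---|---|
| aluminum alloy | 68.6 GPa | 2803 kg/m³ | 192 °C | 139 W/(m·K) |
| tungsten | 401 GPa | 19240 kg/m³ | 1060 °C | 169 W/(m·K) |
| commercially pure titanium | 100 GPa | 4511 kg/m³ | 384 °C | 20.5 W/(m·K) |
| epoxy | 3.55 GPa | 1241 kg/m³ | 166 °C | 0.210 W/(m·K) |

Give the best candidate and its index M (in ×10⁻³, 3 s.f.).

Screen on constraints: max service T ≥ 288 °C; k ≥ 10.4 W/(m·K). Survivors: tungsten, commercially pure titanium.
Evaluate M for each candidate:
  commercially pure titanium: M = 2.22×10⁻³
  tungsten: M = 1.04×10⁻³
Commercially pure titanium ranks first.

commercially pure titanium, M = 2.22×10⁻³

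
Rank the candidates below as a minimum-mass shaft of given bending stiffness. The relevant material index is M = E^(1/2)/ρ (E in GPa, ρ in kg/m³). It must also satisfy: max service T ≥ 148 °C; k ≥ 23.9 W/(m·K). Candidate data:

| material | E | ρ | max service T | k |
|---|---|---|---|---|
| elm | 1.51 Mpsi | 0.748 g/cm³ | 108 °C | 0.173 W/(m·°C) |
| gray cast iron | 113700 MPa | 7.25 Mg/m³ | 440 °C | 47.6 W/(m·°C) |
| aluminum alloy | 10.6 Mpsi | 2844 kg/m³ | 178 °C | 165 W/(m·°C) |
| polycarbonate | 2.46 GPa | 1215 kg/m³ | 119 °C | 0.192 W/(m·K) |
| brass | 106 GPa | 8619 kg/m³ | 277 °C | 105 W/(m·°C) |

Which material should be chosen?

aluminum alloy

Screen on constraints: max service T ≥ 148 °C; k ≥ 23.9 W/(m·K). Survivors: gray cast iron, aluminum alloy, brass.
Convert each candidate to consistent units, then evaluate M:
  gray cast iron: E = 113.7 GPa, ρ = 7250 kg/m³
  aluminum alloy: E = 73.08 GPa, ρ = 2844 kg/m³
  brass: E = 106.0 GPa, ρ = 8619 kg/m³
  aluminum alloy: M = 3.01×10⁻³
  gray cast iron: M = 1.47×10⁻³
  brass: M = 1.19×10⁻³
Aluminum alloy has the largest M.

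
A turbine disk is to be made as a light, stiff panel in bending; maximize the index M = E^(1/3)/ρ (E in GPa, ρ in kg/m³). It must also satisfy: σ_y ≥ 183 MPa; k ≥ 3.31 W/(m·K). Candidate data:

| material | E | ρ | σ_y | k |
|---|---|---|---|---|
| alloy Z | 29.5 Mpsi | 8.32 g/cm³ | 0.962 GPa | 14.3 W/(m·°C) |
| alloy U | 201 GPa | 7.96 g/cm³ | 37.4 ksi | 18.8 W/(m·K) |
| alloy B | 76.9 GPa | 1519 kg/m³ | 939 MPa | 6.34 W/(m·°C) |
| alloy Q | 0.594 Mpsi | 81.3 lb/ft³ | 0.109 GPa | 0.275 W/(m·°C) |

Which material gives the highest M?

alloy B

Screen on constraints: σ_y ≥ 183 MPa; k ≥ 3.31 W/(m·K). Survivors: alloy Z, alloy U, alloy B.
Normalizing units and computing the index:
  alloy Z: E = 203.4 GPa, ρ = 8320 kg/m³
  alloy U: E = 201.0 GPa, ρ = 7960 kg/m³
  alloy B: E = 76.90 GPa, ρ = 1519 kg/m³
  alloy B: M = 2.80×10⁻³
  alloy U: M = 0.736×10⁻³
  alloy Z: M = 0.707×10⁻³
Highest index: alloy B.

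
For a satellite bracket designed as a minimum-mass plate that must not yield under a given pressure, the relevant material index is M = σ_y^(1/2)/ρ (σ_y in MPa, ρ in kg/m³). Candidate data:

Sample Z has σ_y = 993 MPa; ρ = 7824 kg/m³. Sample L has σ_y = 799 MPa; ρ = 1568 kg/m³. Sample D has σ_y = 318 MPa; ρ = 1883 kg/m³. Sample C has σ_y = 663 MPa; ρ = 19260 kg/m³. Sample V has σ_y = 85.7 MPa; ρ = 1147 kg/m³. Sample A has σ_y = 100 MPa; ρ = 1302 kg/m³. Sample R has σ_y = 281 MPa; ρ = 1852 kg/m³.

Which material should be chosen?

sample L

Per-candidate index values:
  sample L: M = 18.0×10⁻³
  sample D: M = 9.47×10⁻³
  sample R: M = 9.05×10⁻³
  sample V: M = 8.07×10⁻³
  sample A: M = 7.68×10⁻³
  sample Z: M = 4.03×10⁻³
  sample C: M = 1.34×10⁻³
Highest index: sample L.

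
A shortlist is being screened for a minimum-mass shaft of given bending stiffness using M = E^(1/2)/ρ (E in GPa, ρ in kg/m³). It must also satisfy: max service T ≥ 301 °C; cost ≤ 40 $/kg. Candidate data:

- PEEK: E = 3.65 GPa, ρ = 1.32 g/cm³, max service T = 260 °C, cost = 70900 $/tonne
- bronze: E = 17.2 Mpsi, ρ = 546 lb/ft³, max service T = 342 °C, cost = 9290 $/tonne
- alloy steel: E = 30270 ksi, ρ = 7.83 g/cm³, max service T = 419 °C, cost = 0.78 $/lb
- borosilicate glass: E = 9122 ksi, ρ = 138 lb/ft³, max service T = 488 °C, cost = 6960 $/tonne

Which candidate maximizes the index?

Screen on constraints: max service T ≥ 301 °C; cost ≤ 40 $/kg. Survivors: bronze, alloy steel, borosilicate glass.
Putting every candidate on a common basis:
  bronze: E = 118.6 GPa, ρ = 8746 kg/m³
  alloy steel: E = 208.7 GPa, ρ = 7830 kg/m³
  borosilicate glass: E = 62.89 GPa, ρ = 2211 kg/m³
  borosilicate glass: M = 3.59×10⁻³
  alloy steel: M = 1.85×10⁻³
  bronze: M = 1.25×10⁻³
Borosilicate glass ranks first.

borosilicate glass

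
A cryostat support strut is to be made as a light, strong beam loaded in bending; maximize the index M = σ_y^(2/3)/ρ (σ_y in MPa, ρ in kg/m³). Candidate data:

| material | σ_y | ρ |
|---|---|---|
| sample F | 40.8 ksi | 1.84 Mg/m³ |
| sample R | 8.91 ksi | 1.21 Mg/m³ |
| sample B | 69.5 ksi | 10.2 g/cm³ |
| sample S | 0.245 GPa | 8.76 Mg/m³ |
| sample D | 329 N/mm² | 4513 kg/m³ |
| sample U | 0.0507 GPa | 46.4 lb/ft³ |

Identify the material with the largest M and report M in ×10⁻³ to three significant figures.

sample F, M = 23.3×10⁻³

Normalizing units and computing the index:
  sample F: σ_y = 281.3 MPa, ρ = 1840 kg/m³
  sample R: σ_y = 61.43 MPa, ρ = 1210 kg/m³
  sample B: σ_y = 479.2 MPa, ρ = 10200 kg/m³
  sample S: σ_y = 245.0 MPa, ρ = 8760 kg/m³
  sample D: σ_y = 329.0 MPa, ρ = 4513 kg/m³
  sample U: σ_y = 50.70 MPa, ρ = 743.3 kg/m³
  sample F: M = 23.3×10⁻³
  sample U: M = 18.4×10⁻³
  sample R: M = 12.9×10⁻³
  sample D: M = 10.6×10⁻³
  sample B: M = 6.00×10⁻³
  sample S: M = 4.47×10⁻³
Sample F has the largest M.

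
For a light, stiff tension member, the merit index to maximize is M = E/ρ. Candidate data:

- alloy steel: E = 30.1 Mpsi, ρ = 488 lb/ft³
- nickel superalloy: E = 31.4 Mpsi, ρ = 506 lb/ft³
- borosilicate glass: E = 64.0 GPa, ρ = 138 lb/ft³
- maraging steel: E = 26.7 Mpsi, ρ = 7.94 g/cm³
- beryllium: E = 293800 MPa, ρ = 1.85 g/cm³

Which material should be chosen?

Putting every candidate on a common basis:
  alloy steel: E = 207.5 GPa, ρ = 7817 kg/m³
  nickel superalloy: E = 216.5 GPa, ρ = 8105 kg/m³
  borosilicate glass: E = 64.00 GPa, ρ = 2211 kg/m³
  maraging steel: E = 184.1 GPa, ρ = 7940 kg/m³
  beryllium: E = 293.8 GPa, ρ = 1850 kg/m³
  beryllium: M = 159 MN·m/kg
  borosilicate glass: M = 29.0 MN·m/kg
  nickel superalloy: M = 26.7 MN·m/kg
  alloy steel: M = 26.5 MN·m/kg
  maraging steel: M = 23.2 MN·m/kg
Highest index: beryllium.

beryllium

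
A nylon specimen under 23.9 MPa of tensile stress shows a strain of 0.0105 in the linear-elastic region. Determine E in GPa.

E = σ/ε = 23.9 MPa / 0.0105 = 2276 MPa = 2.28 GPa.

2.28 GPa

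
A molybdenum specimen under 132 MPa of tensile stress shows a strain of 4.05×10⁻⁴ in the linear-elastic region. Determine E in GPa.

E = σ/ε = 132 MPa / 4.05×10⁻⁴ = 325900 MPa = 326 GPa.

326 GPa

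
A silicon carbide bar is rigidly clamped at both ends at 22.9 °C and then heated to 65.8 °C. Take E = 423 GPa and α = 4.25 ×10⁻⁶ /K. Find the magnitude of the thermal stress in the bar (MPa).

ΔT = 42.90 K. Constrained thermal stress σ = E·α·ΔT = 423.0×10³ MPa × 4.25×10⁻⁶ × 42.90 = 77.1 MPa (compressive).

77.1 MPa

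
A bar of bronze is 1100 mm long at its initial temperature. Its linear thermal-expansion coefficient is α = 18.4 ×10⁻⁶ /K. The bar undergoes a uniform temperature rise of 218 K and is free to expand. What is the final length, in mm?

1104.4 mm

ΔL = α·L₀·ΔT = 18.4×10⁻⁶ × 1100 mm × 218.0 K = 4.41 mm.
L = L₀ + ΔL = 1100 + 4.41 = 1104.4 mm.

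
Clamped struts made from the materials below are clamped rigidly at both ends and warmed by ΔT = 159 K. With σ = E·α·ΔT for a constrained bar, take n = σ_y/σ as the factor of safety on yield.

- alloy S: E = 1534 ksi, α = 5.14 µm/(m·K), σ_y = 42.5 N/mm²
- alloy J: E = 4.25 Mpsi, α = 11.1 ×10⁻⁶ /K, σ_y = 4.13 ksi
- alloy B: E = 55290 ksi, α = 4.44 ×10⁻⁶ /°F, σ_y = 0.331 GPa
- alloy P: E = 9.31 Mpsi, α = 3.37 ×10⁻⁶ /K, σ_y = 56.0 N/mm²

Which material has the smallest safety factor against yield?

In consistent units (E in GPa, α in ×10⁻⁶/K, σ_y in MPa):
  alloy S: E = 10.58, α = 5.14, σ_y = 42.50 → σ = 8.64 MPa, n = 4.92
  alloy J: E = 29.30, α = 11.1, σ_y = 28.48 → σ = 51.7 MPa, n = 0.551
  alloy B: E = 381.2, α = 7.99, σ_y = 331.0 → σ = 484 MPa, n = 0.683
  alloy P: E = 64.19, α = 3.37, σ_y = 56.00 → σ = 34.4 MPa, n = 1.63
Alloy J has the lowest safety factor, n = 0.551.

alloy J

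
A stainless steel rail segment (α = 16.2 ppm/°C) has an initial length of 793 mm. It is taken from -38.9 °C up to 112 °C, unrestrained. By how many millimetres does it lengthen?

1.94 mm

ΔT = 112 − (-38.9) = 150.9 K.
ΔL = α·L₀·ΔT = 16.2×10⁻⁶ × 793 mm × 150.9 K = 1.94 mm.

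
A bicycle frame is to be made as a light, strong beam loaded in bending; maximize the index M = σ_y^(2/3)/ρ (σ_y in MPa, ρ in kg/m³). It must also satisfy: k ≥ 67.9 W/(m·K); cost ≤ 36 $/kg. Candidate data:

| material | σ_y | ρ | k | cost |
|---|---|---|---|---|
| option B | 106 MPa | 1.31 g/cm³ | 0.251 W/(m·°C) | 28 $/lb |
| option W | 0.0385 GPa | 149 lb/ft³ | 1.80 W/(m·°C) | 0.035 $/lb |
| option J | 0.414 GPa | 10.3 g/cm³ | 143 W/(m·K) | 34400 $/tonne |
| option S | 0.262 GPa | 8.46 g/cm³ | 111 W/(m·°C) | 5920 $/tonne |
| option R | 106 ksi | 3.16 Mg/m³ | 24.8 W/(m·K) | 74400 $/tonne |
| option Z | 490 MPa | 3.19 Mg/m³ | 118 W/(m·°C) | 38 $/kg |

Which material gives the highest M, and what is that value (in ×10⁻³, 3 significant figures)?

Screen on constraints: k ≥ 67.9 W/(m·K); cost ≤ 36 $/kg. Survivors: option J, option S.
Normalizing units and computing the index:
  option J: σ_y = 414.0 MPa, ρ = 10300 kg/m³
  option S: σ_y = 262.0 MPa, ρ = 8460 kg/m³
  option J: M = 5.39×10⁻³
  option S: M = 4.84×10⁻³
Highest index: option J.

option J, M = 5.39×10⁻³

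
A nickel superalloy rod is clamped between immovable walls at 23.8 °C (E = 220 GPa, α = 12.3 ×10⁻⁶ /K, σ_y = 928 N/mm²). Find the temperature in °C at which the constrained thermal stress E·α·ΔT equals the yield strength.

367 °C

σ_y = 928 N/mm² = 928.0 MPa.
E·α·ΔT = 928.0 MPa ⇒ ΔT = 928.0 / (220.0×10³ × 12.3×10⁻⁶) = 342.9 K.
T = 23.8 + 342.9 = 366.7 °C.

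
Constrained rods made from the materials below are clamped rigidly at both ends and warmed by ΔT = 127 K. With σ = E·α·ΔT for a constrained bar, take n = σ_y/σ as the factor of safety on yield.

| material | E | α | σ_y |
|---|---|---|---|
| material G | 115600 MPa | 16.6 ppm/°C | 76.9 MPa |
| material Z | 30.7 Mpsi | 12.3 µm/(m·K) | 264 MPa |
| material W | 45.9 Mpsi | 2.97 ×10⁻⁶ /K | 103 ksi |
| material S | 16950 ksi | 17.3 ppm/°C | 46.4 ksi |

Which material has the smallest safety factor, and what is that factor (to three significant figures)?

material G, n = 0.316

With everything in SI (GPa, ×10⁻⁶/K, MPa):
  material G: E = 115.6, α = 16.6, σ_y = 76.90 → σ = 244 MPa, n = 0.316
  material Z: E = 211.7, α = 12.3, σ_y = 264.0 → σ = 331 MPa, n = 0.798
  material W: E = 316.5, α = 2.97, σ_y = 710.2 → σ = 119 MPa, n = 5.95
  material S: E = 116.9, α = 17.3, σ_y = 319.9 → σ = 257 MPa, n = 1.25
Smallest n: material G with n = 0.316.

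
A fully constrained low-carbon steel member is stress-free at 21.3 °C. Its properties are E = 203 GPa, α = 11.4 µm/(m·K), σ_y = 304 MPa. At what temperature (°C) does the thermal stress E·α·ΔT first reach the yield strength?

153 °C

E·α·ΔT = 304.0 MPa ⇒ ΔT = 304.0 / (203.0×10³ × 11.4×10⁻⁶) = 131.4 K.
T = 21.3 + 131.4 = 152.7 °C.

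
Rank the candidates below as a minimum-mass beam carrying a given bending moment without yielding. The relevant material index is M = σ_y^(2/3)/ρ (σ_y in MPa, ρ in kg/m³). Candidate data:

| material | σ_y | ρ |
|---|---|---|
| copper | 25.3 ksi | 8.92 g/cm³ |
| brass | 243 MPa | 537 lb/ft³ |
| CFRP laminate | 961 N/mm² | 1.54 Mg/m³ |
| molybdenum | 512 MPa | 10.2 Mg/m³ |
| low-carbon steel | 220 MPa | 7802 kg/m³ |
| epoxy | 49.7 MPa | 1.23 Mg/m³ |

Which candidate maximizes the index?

After converting to SI:
  copper: σ_y = 174.4 MPa, ρ = 8920 kg/m³
  brass: σ_y = 243.0 MPa, ρ = 8602 kg/m³
  CFRP laminate: σ_y = 961.0 MPa, ρ = 1540 kg/m³
  molybdenum: σ_y = 512.0 MPa, ρ = 10200 kg/m³
  low-carbon steel: σ_y = 220.0 MPa, ρ = 7802 kg/m³
  epoxy: σ_y = 49.70 MPa, ρ = 1230 kg/m³
  CFRP laminate: M = 63.2×10⁻³
  epoxy: M = 11.0×10⁻³
  molybdenum: M = 6.27×10⁻³
  low-carbon steel: M = 4.67×10⁻³
  brass: M = 4.53×10⁻³
  copper: M = 3.50×10⁻³
CFRP laminate ranks first.

CFRP laminate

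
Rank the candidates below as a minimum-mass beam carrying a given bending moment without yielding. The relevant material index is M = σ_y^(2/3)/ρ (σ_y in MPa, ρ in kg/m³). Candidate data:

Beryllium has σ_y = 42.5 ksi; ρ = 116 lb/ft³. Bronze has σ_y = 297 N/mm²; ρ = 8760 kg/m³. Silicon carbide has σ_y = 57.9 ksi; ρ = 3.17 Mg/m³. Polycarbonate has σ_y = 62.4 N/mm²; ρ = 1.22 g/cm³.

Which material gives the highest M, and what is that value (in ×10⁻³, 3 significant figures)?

beryllium, M = 23.7×10⁻³

After converting to SI:
  beryllium: σ_y = 293.0 MPa, ρ = 1858 kg/m³
  bronze: σ_y = 297.0 MPa, ρ = 8760 kg/m³
  silicon carbide: σ_y = 399.2 MPa, ρ = 3170 kg/m³
  polycarbonate: σ_y = 62.40 MPa, ρ = 1220 kg/m³
  beryllium: M = 23.7×10⁻³
  silicon carbide: M = 17.1×10⁻³
  polycarbonate: M = 12.9×10⁻³
  bronze: M = 5.08×10⁻³
Beryllium ranks first.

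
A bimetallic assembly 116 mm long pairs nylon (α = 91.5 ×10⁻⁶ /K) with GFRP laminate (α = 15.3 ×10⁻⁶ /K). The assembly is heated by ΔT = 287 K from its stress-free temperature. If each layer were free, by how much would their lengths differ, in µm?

2540 µm

Δα = |91.5 − 15.3|×10⁻⁶/K = 76.2×10⁻⁶/K.
ΔL_mismatch = Δα·L·ΔT = 76.2×10⁻⁶ × 116.0 mm × 287.0 K = 2540 µm.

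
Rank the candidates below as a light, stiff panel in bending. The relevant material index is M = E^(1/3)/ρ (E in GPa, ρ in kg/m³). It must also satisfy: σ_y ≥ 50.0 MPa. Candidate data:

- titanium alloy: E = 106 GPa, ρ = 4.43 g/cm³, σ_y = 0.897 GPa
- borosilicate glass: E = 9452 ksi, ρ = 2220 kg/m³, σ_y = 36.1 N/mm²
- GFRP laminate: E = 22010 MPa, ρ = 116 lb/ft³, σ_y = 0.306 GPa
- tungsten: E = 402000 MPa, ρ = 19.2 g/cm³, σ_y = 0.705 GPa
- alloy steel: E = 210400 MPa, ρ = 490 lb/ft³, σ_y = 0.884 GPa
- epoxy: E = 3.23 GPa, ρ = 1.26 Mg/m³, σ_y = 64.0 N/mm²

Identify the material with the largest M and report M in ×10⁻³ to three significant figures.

Screen on constraints: σ_y ≥ 50.0 MPa. Survivors: titanium alloy, GFRP laminate, tungsten, alloy steel, epoxy.
Putting every candidate on a common basis:
  titanium alloy: E = 106.0 GPa, ρ = 4430 kg/m³
  GFRP laminate: E = 22.01 GPa, ρ = 1858 kg/m³
  tungsten: E = 402.0 GPa, ρ = 19200 kg/m³
  alloy steel: E = 210.4 GPa, ρ = 7849 kg/m³
  epoxy: E = 3.230 GPa, ρ = 1260 kg/m³
  GFRP laminate: M = 1.51×10⁻³
  epoxy: M = 1.17×10⁻³
  titanium alloy: M = 1.07×10⁻³
  alloy steel: M = 0.758×10⁻³
  tungsten: M = 0.384×10⁻³
Highest index: GFRP laminate.

GFRP laminate, M = 1.51×10⁻³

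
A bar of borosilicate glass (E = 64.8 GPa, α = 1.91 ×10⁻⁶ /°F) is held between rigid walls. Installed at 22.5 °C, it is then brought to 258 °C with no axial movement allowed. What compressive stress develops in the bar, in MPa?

α = 1.91×10⁻⁶/°F × 9/5 = 3.44×10⁻⁶/K.
ΔT = 235.5 K. Constrained thermal stress σ = E·α·ΔT = 64.80×10³ MPa × 3.44×10⁻⁶ × 235.5 = 52.5 MPa (compressive).

52.5 MPa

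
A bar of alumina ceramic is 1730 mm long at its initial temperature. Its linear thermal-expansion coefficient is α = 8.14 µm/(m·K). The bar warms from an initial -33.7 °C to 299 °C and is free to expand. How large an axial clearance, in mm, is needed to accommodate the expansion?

4.69 mm

ΔT = 299 − (-33.7) = 332.7 K.
ΔL = α·L₀·ΔT = 8.14×10⁻⁶ × 1730 mm × 332.7 K = 4.69 mm.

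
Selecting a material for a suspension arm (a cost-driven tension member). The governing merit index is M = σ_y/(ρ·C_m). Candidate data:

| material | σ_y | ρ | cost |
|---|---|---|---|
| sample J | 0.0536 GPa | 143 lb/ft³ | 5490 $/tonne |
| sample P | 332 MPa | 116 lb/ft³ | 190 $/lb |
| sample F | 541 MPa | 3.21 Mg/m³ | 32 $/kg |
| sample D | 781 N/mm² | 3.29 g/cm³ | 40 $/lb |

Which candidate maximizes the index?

sample F

After converting to SI:
  sample J: σ_y = 53.60 MPa, ρ = 2291 kg/m³, cost = 5.490 $/kg
  sample P: σ_y = 332.0 MPa, ρ = 1858 kg/m³, cost = 418.9 $/kg
  sample F: σ_y = 541.0 MPa, ρ = 3210 kg/m³, cost = 32.00 $/kg
  sample D: σ_y = 781.0 MPa, ρ = 3290 kg/m³, cost = 88.18 $/kg
  sample F: M = 5.27 kN·m per $
  sample J: M = 4.26 kN·m per $
  sample D: M = 2.69 kN·m per $
  sample P: M = 0.427 kN·m per $
Sample F ranks first.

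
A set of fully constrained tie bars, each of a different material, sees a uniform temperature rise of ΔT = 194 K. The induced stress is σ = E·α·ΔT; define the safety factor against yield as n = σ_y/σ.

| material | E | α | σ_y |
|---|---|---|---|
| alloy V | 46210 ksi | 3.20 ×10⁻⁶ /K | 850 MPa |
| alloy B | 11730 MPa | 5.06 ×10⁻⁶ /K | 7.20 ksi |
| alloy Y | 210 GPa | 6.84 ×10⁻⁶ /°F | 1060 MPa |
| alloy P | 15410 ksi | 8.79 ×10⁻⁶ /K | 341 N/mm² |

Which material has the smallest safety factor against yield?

Converting E to GPa, α to ×10⁻⁶/K, σ_y to MPa, then σ and n for each:
  alloy V: E = 318.6, α = 3.20, σ_y = 850.0 → σ = 198 MPa, n = 4.30
  alloy B: E = 11.73, α = 5.06, σ_y = 49.64 → σ = 11.5 MPa, n = 4.31
  alloy Y: E = 210.0, α = 12.3, σ_y = 1060 → σ = 502 MPa, n = 2.11
  alloy P: E = 106.2, α = 8.79, σ_y = 341.0 → σ = 181 MPa, n = 1.88
The minimum is alloy P at n = 1.88.

alloy P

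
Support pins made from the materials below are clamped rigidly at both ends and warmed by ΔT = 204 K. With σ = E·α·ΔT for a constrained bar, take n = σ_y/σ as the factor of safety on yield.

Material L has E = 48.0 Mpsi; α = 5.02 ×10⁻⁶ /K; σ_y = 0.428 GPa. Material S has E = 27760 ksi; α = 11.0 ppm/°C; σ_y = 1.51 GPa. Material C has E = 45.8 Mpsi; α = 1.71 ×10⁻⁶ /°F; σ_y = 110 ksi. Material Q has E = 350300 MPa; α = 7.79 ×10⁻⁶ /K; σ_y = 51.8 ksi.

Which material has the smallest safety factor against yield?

material Q

Converting E to GPa, α to ×10⁻⁶/K, σ_y to MPa, then σ and n for each:
  material L: E = 330.9, α = 5.02, σ_y = 428.0 → σ = 339 MPa, n = 1.26
  material S: E = 191.4, α = 11.0, σ_y = 1510 → σ = 429 MPa, n = 3.52
  material C: E = 315.8, α = 3.08, σ_y = 758.4 → σ = 198 MPa, n = 3.82
  material Q: E = 350.3, α = 7.79, σ_y = 357.1 → σ = 557 MPa, n = 0.642
The minimum is material Q at n = 0.642.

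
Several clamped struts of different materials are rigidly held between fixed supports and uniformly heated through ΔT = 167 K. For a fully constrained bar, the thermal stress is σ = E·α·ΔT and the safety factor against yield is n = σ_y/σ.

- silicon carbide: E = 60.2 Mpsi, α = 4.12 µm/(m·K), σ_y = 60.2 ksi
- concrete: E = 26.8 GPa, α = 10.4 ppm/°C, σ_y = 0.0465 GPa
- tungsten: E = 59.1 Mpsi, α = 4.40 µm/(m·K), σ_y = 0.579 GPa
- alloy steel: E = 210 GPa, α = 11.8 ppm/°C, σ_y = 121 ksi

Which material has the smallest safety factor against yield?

Converting E to GPa, α to ×10⁻⁶/K, σ_y to MPa, then σ and n for each:
  silicon carbide: E = 415.1, α = 4.12, σ_y = 415.1 → σ = 286 MPa, n = 1.45
  concrete: E = 26.80, α = 10.4, σ_y = 46.50 → σ = 46.5 MPa, n = 0.999
  tungsten: E = 407.5, α = 4.40, σ_y = 579.0 → σ = 299 MPa, n = 1.93
  alloy steel: E = 210.0, α = 11.8, σ_y = 834.3 → σ = 414 MPa, n = 2.02
Concrete has the lowest safety factor, n = 0.999.

concrete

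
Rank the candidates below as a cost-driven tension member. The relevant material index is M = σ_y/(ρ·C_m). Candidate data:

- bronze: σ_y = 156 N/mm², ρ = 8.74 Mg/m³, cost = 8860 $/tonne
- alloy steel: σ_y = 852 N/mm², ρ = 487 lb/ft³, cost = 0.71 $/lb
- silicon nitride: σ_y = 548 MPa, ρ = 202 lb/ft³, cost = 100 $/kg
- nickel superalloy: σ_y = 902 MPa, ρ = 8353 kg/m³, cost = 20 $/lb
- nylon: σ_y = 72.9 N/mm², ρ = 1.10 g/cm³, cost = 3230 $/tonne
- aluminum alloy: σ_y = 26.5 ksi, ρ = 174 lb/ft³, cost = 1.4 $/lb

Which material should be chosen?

alloy steel

Convert each candidate to consistent units, then evaluate M:
  bronze: σ_y = 156.0 MPa, ρ = 8740 kg/m³, cost = 8.860 $/kg
  alloy steel: σ_y = 852.0 MPa, ρ = 7801 kg/m³, cost = 1.565 $/kg
  silicon nitride: σ_y = 548.0 MPa, ρ = 3236 kg/m³, cost = 100.0 $/kg
  nickel superalloy: σ_y = 902.0 MPa, ρ = 8353 kg/m³, cost = 44.09 $/kg
  nylon: σ_y = 72.90 MPa, ρ = 1100 kg/m³, cost = 3.230 $/kg
  aluminum alloy: σ_y = 182.7 MPa, ρ = 2787 kg/m³, cost = 3.086 $/kg
  alloy steel: M = 69.8 kN·m per $
  aluminum alloy: M = 21.2 kN·m per $
  nylon: M = 20.5 kN·m per $
  nickel superalloy: M = 2.45 kN·m per $
  bronze: M = 2.01 kN·m per $
  silicon nitride: M = 1.69 kN·m per $
The maximum is for alloy steel.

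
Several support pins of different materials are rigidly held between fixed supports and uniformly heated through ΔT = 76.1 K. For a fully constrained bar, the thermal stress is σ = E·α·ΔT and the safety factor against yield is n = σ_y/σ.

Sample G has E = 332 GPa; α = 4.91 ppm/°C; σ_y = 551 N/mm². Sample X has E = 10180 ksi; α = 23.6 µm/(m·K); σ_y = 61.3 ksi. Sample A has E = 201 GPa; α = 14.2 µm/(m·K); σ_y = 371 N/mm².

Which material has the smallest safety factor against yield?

Per material, after unit conversion:
  sample G: E = 332.0, α = 4.91, σ_y = 551.0 → σ = 124 MPa, n = 4.44
  sample X: E = 70.19, α = 23.6, σ_y = 422.6 → σ = 126 MPa, n = 3.35
  sample A: E = 201.0, α = 14.2, σ_y = 371.0 → σ = 217 MPa, n = 1.71
The minimum is sample A at n = 1.71.

sample A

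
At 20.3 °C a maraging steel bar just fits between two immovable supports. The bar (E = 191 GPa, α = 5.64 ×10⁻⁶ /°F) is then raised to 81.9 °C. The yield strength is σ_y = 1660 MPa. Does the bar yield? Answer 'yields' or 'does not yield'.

α = 5.64×10⁻⁶/°F × 9/5 = 10.2×10⁻⁶/K.
ΔT = 61.60 K. Constrained thermal stress σ = E·α·ΔT = 191.0×10³ MPa × 10.2×10⁻⁶ × 61.60 = 119 MPa (compressive).
Compare to σ_y = 1660 MPa: σ < σ_y, so it does not yield.

does not yield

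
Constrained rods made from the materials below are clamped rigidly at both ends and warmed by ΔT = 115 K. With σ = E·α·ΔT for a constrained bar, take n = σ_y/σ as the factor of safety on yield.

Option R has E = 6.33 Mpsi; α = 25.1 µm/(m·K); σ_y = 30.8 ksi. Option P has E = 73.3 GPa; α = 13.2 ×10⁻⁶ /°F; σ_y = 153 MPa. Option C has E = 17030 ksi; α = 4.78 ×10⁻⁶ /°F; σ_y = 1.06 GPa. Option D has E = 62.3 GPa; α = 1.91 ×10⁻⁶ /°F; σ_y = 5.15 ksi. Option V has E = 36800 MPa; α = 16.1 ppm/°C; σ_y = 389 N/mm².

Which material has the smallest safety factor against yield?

Per material, after unit conversion:
  option R: E = 43.64, α = 25.1, σ_y = 212.4 → σ = 126 MPa, n = 1.69
  option P: E = 73.30, α = 23.8, σ_y = 153.0 → σ = 200 MPa, n = 0.764
  option C: E = 117.4, α = 8.60, σ_y = 1060 → σ = 116 MPa, n = 9.12
  option D: E = 62.30, α = 3.44, σ_y = 35.51 → σ = 24.6 MPa, n = 1.44
  option V: E = 36.80, α = 16.1, σ_y = 389.0 → σ = 68.1 MPa, n = 5.71
Smallest n: option P with n = 0.764.

option P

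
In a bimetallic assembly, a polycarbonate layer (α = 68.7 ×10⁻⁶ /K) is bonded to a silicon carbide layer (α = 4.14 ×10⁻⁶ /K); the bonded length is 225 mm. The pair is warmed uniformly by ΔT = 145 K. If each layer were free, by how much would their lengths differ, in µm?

Δα = |68.7 − 4.14|×10⁻⁶/K = 64.6×10⁻⁶/K.
ΔL_mismatch = Δα·L·ΔT = 64.6×10⁻⁶ × 225.0 mm × 145.0 K = 2110 µm.

2110 µm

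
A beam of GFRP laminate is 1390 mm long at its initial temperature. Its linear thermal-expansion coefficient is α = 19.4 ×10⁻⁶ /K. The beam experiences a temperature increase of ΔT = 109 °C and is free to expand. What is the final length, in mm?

1392.9 mm

ΔL = α·L₀·ΔT = 19.4×10⁻⁶ × 1390 mm × 109.0 K = 2.94 mm.
L = L₀ + ΔL = 1390 + 2.94 = 1392.9 mm.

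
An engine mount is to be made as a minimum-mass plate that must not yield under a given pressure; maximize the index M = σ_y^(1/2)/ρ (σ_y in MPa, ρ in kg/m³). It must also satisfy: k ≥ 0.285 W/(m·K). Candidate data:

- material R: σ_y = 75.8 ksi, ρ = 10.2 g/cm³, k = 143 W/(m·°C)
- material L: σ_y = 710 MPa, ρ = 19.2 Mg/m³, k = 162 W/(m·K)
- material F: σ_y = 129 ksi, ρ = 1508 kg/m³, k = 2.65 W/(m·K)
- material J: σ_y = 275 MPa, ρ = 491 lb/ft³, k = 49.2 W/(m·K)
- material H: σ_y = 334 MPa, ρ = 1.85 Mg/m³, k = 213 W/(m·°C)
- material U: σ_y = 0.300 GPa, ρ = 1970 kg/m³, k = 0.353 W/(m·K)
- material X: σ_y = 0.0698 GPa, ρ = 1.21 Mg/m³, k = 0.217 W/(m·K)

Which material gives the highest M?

Screen on constraints: k ≥ 0.285 W/(m·K). Survivors: material R, material L, material F, material J, material H, material U.
Putting every candidate on a common basis:
  material R: σ_y = 522.6 MPa, ρ = 10200 kg/m³
  material L: σ_y = 710.0 MPa, ρ = 19200 kg/m³
  material F: σ_y = 889.4 MPa, ρ = 1508 kg/m³
  material J: σ_y = 275.0 MPa, ρ = 7865 kg/m³
  material H: σ_y = 334.0 MPa, ρ = 1850 kg/m³
  material U: σ_y = 300.0 MPa, ρ = 1970 kg/m³
  material F: M = 19.8×10⁻³
  material H: M = 9.88×10⁻³
  material U: M = 8.79×10⁻³
  material R: M = 2.24×10⁻³
  material J: M = 2.11×10⁻³
  material L: M = 1.39×10⁻³
Material F ranks first.

material F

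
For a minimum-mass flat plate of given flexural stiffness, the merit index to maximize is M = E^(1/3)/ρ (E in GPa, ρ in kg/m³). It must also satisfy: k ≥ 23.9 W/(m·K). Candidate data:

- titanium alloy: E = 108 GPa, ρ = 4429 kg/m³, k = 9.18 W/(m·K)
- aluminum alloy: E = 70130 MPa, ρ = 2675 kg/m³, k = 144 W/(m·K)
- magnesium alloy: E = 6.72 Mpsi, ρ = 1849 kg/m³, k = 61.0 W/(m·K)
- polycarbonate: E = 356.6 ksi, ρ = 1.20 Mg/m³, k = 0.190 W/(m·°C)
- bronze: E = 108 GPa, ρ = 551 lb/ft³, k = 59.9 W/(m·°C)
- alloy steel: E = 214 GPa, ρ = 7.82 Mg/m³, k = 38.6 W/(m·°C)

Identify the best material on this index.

magnesium alloy

Screen on constraints: k ≥ 23.9 W/(m·K). Survivors: aluminum alloy, magnesium alloy, bronze, alloy steel.
Convert each candidate to consistent units, then evaluate M:
  aluminum alloy: E = 70.13 GPa, ρ = 2675 kg/m³
  magnesium alloy: E = 46.33 GPa, ρ = 1849 kg/m³
  bronze: E = 108.0 GPa, ρ = 8826 kg/m³
  alloy steel: E = 214.0 GPa, ρ = 7820 kg/m³
  magnesium alloy: M = 1.94×10⁻³
  aluminum alloy: M = 1.54×10⁻³
  alloy steel: M = 0.765×10⁻³
  bronze: M = 0.540×10⁻³
Highest index: magnesium alloy.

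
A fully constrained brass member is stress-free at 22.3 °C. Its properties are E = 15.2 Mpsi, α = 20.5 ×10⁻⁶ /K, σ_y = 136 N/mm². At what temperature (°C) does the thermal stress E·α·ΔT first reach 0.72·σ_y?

67.9 °C

E = 15.2 Mpsi = 104.8 GPa.
σ_y = 136 N/mm² = 136.0 MPa.
E·α·ΔT = 97.92 MPa ⇒ ΔT = 97.92 / (104.8×10³ × 20.5×10⁻⁶) = 45.58 K.
T = 22.3 + 45.58 = 67.88 °C.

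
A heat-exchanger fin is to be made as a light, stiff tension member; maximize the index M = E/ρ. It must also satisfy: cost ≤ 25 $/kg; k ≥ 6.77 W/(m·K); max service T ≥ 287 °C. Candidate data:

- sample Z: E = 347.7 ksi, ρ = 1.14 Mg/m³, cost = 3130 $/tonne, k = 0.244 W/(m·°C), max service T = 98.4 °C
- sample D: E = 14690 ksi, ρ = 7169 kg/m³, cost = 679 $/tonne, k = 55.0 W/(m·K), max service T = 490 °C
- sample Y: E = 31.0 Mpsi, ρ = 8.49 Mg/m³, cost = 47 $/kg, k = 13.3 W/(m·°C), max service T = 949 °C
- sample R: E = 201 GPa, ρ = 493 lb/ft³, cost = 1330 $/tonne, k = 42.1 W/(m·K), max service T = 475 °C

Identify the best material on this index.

sample R

Screen on constraints: cost ≤ 25 $/kg; k ≥ 6.77 W/(m·K); max service T ≥ 287 °C. Survivors: sample D, sample R.
In SI units:
  sample D: E = 101.3 GPa, ρ = 7169 kg/m³
  sample R: E = 201.0 GPa, ρ = 7897 kg/m³
  sample R: M = 25.5 MN·m/kg
  sample D: M = 14.1 MN·m/kg
Sample R ranks first.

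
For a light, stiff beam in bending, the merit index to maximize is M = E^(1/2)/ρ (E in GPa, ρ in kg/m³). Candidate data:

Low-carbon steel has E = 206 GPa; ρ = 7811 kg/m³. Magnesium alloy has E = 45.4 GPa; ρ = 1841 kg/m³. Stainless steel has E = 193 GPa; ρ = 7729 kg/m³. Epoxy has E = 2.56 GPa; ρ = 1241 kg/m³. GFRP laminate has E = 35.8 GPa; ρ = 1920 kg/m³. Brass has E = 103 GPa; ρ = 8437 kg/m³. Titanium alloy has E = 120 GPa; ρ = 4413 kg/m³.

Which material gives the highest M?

Per-candidate index values:
  magnesium alloy: M = 3.66×10⁻³
  GFRP laminate: M = 3.12×10⁻³
  titanium alloy: M = 2.48×10⁻³
  low-carbon steel: M = 1.84×10⁻³
  stainless steel: M = 1.80×10⁻³
  epoxy: M = 1.29×10⁻³
  brass: M = 1.20×10⁻³
The maximum is for magnesium alloy.

magnesium alloy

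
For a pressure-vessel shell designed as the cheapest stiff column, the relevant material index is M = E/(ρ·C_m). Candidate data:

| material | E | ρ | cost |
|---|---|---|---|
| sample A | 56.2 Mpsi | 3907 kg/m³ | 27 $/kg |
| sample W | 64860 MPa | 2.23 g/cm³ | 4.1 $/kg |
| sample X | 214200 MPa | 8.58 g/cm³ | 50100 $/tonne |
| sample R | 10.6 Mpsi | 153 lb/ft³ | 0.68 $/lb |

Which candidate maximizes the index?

sample R

In SI units:
  sample A: E = 387.5 GPa, ρ = 3907 kg/m³, cost = 27.00 $/kg
  sample W: E = 64.86 GPa, ρ = 2230 kg/m³, cost = 4.100 $/kg
  sample X: E = 214.2 GPa, ρ = 8580 kg/m³, cost = 50.10 $/kg
  sample R: E = 73.08 GPa, ρ = 2451 kg/m³, cost = 1.499 $/kg
  sample R: M = 19.9 MN·m per $
  sample W: M = 7.09 MN·m per $
  sample A: M = 3.67 MN·m per $
  sample X: M = 0.498 MN·m per $
Highest index: sample R.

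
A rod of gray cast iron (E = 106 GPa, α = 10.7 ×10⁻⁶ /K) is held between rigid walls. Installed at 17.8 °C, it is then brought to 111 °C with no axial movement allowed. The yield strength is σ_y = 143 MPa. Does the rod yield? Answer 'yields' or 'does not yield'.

ΔT = 93.20 K. Constrained thermal stress σ = E·α·ΔT = 106.0×10³ MPa × 10.7×10⁻⁶ × 93.20 = 106 MPa (compressive).
Compare to σ_y = 143 MPa: σ < σ_y, so it does not yield.

does not yield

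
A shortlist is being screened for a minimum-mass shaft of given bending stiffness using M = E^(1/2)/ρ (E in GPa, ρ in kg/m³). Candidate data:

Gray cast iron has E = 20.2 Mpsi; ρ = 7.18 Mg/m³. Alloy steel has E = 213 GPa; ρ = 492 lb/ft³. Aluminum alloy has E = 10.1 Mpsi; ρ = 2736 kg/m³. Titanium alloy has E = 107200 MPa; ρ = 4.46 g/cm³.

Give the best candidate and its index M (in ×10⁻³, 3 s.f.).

aluminum alloy, M = 3.05×10⁻³

After converting to SI:
  gray cast iron: E = 139.3 GPa, ρ = 7180 kg/m³
  alloy steel: E = 213.0 GPa, ρ = 7881 kg/m³
  aluminum alloy: E = 69.64 GPa, ρ = 2736 kg/m³
  titanium alloy: E = 107.2 GPa, ρ = 4460 kg/m³
  aluminum alloy: M = 3.05×10⁻³
  titanium alloy: M = 2.32×10⁻³
  alloy steel: M = 1.85×10⁻³
  gray cast iron: M = 1.64×10⁻³
Highest index: aluminum alloy.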